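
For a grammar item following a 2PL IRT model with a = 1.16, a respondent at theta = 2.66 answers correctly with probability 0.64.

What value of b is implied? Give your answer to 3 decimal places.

P(theta) = 1 / (1 + exp(−a(theta − b)))
logit(0.64) = ln(0.64/0.36) = 0.5754
b = theta − logit/(a) = 2.66 − 0.5754/1.1600 = 2.1640

2.164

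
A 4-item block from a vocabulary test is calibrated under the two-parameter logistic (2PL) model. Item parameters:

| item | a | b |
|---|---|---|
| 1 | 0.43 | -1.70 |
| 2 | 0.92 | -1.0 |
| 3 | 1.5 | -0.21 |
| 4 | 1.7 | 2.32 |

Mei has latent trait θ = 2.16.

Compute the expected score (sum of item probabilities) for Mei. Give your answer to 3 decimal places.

3.193

P(θ) = 1 / (1 + exp(−a(θ − b)))
P_1 = 1/(1+e^{-1.6598}) = 0.8402
P_2 = 1/(1+e^{-2.9072}) = 0.9482
P_3 = 1/(1+e^{-3.5550}) = 0.9722
P_4 = 1/(1+e^{0.2720}) = 0.4324
E[score] = 0.8402 + 0.9482 + 0.9722 + 0.4324 = 3.1930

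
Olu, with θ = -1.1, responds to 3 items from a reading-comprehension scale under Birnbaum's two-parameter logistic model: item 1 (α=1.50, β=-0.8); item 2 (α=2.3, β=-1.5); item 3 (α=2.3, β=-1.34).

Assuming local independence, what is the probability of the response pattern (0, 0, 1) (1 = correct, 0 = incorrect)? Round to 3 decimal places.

0.110

P(θ) = 1 / (1 + exp(−α(θ − β)))
P_1 = 1/(1+e^{0.4500}) = 0.3894
P_2 = 1/(1+e^{-0.9200}) = 0.7150
P_3 = 1/(1+e^{-0.5520}) = 0.6346
L = (1−P_1) × (1−P_2) × P_3 = 0.6106 × 0.2850 × 0.6346 = 0.11042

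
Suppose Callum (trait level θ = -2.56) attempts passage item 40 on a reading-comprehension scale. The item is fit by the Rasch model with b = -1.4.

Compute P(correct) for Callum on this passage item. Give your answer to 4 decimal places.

P(θ) = 1 / (1 + exp(−(θ − b)))
Exponent: (-2.56 − (-1.4)) = -1.1600
1/(1 + e^{1.1600}) = 0.2387
P = 0.2387

0.2387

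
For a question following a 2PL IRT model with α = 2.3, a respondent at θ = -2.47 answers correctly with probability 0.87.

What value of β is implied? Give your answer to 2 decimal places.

-3.30

P(θ) = 1 / (1 + exp(−α(θ − β)))
logit(0.87) = ln(0.87/0.13) = 1.9010
β = θ − logit/(α) = -2.47 − 1.9010/2.3000 = -3.2965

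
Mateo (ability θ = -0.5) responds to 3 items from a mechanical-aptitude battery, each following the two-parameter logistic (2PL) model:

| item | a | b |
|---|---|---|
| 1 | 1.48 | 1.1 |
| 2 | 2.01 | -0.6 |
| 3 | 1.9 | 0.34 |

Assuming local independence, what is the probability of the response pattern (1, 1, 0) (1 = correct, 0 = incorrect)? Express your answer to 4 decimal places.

0.0392

P(θ) = 1 / (1 + exp(−a(θ − b)))
P_1 = 1/(1+e^{2.3680}) = 0.0856
P_2 = 1/(1+e^{-0.2010}) = 0.5501
P_3 = 1/(1+e^{1.5960}) = 0.1685
L = P_1 × P_2 × (1−P_3) = 0.0856 × 0.5501 × 0.8315 = 0.03917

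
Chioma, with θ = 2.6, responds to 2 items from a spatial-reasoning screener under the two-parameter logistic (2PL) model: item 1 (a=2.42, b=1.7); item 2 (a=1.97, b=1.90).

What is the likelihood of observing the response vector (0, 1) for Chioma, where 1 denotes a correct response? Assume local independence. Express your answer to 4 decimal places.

P(θ) = 1 / (1 + exp(−a(θ − b)))
P_1 = 1/(1+e^{-2.1780}) = 0.8983
P_2 = 1/(1+e^{-1.3790}) = 0.7988
L = (1−P_1) × P_2 = 0.1017 × 0.7988 = 0.08128

0.0813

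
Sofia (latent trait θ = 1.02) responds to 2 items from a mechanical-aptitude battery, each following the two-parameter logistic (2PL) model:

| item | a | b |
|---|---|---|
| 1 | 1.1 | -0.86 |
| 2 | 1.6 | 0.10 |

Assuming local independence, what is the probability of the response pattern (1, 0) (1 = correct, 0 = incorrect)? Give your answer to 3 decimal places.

0.166

P(θ) = 1 / (1 + exp(−a(θ − b)))
P_1 = 1/(1+e^{-2.0680}) = 0.8878
P_2 = 1/(1+e^{-1.4720}) = 0.8134
L = P_1 × (1−P_2) = 0.8878 × 0.1866 = 0.16569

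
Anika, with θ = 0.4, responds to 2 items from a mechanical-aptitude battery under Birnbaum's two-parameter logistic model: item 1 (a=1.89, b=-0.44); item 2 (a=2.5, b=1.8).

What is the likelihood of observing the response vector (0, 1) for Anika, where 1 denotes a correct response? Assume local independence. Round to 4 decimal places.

P(θ) = 1 / (1 + exp(−a(θ − b)))
P_1 = 1/(1+e^{-1.5876}) = 0.8303
P_2 = 1/(1+e^{3.5000}) = 0.0293
L = (1−P_1) × P_2 = 0.1697 × 0.0293 = 0.00497

0.0050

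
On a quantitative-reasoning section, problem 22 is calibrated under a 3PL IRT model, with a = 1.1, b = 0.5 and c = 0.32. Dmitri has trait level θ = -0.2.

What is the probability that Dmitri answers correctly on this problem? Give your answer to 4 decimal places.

0.5352

P(θ) = c + (1 − c) · 1 / (1 + exp(−a(θ − b)))
Exponent: 1.1 × (-0.2 − 0.5) = -0.7700
1/(1 + e^{0.7700}) = 0.3165
P = 0.32 + 0.68 × 0.3165 = 0.5352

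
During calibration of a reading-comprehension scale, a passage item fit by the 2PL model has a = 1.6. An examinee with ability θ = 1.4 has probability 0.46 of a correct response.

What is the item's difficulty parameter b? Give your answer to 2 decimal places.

P(θ) = 1 / (1 + exp(−a(θ − b)))
logit(0.46) = ln(0.46/0.54) = -0.1603
b = θ − logit/(a) = 1.4 − (-0.1603)/1.6000 = 1.5002

1.50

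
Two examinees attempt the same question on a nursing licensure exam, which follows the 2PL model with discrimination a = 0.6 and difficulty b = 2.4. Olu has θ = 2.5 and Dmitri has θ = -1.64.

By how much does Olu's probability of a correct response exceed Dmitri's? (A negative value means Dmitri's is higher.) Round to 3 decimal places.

0.434

P(θ) = 1 / (1 + exp(−a(θ − b)))
P(Olu) = 0.5150  [exponent 0.0600]
P(Dmitri) = 0.0814  [exponent -2.4240]
Difference = 0.5150 − 0.0814 = 0.4336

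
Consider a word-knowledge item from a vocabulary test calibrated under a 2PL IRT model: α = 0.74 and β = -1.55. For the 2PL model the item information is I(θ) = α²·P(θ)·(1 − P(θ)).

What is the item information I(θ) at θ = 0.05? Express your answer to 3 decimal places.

P = 1/(1+e^{-1.1840}) = 0.7657
P(1−P) = 0.7657 × 0.2343 = 0.1794
I = α² × P(1−P) = 0.74² × 0.1794 = 0.09825

0.098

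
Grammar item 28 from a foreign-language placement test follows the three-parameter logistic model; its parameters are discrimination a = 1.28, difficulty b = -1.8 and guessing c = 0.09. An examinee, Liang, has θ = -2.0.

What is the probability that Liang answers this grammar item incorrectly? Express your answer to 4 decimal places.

P(θ) = c + (1 − c) · 1 / (1 + exp(−a(θ − b)))
Exponent: 1.28 × (-2.0 − (-1.8)) = -0.2560
1/(1 + e^{0.2560}) = 0.4363
P = 0.09 + 0.91 × 0.4363 = 0.4871
P(incorrect) = 1 − 0.4871 = 0.5129

0.5129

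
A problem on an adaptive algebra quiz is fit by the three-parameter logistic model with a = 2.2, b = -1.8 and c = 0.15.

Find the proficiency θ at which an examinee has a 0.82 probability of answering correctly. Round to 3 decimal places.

P(θ) = c + (1 − c) · 1 / (1 + exp(−a(θ − b)))
Remove guessing floor: (0.82 − 0.15)/(1 − 0.15) = 0.7882
logit = ln(0.7882/0.2118) = 1.3143
θ = b + logit/(a) = -1.8 + 1.3143/2.2000 = -1.2026

-1.203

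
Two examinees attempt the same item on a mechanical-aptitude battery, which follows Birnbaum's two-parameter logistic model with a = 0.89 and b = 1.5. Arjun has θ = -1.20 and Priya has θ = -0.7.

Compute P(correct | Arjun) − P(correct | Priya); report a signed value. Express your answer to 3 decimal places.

P(θ) = 1 / (1 + exp(−a(θ − b)))
P(Arjun) = 0.0829  [exponent -2.4030]
P(Priya) = 0.1237  [exponent -1.9580]
Difference = 0.0829 − 0.1237 = -0.0407

-0.041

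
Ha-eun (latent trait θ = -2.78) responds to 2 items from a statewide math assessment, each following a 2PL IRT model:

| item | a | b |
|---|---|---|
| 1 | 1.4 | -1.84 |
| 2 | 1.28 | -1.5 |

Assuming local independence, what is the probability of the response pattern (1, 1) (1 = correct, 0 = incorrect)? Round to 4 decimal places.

0.0344

P(θ) = 1 / (1 + exp(−a(θ − b)))
P_1 = 1/(1+e^{1.3160}) = 0.2115
P_2 = 1/(1+e^{1.6384}) = 0.1627
L = P_1 × P_2 = 0.2115 × 0.1627 = 0.03440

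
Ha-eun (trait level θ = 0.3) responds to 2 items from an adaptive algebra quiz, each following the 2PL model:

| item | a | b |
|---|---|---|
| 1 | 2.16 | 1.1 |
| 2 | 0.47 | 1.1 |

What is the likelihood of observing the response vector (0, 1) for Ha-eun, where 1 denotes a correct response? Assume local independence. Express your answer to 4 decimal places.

P(θ) = 1 / (1 + exp(−a(θ − b)))
P_1 = 1/(1+e^{1.7280}) = 0.1508
P_2 = 1/(1+e^{0.3760}) = 0.4071
L = (1−P_1) × P_2 = 0.8492 × 0.4071 = 0.34568

0.3457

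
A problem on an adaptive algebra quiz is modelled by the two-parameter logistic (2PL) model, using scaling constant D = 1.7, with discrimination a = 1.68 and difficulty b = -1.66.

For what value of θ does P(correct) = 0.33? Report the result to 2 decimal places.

-1.91

P(θ) = 1 / (1 + exp(−D·a(θ − b)))
logit = ln(0.3300/0.6700) = -0.7082
θ = b + logit/(1.7·a) = -1.66 + (-0.7082)/2.8560 = -1.9080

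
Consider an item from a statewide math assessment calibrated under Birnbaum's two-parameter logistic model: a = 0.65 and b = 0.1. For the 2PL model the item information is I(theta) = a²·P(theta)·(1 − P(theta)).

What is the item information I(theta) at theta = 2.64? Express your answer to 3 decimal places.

P = 1/(1+e^{-1.6510}) = 0.8390
P(1−P) = 0.8390 × 0.1610 = 0.1351
I = a² × P(1−P) = 0.65² × 0.1351 = 0.05706

0.057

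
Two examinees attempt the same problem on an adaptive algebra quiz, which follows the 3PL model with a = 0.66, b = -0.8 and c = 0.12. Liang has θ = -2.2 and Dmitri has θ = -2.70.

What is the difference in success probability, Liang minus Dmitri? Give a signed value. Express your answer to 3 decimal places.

0.055

P(θ) = c + (1 − c) · 1 / (1 + exp(−a(θ − b)))
P(Liang) = 0.3700  [exponent -0.9240]
P(Dmitri) = 0.3154  [exponent -1.2540]
Difference = 0.3700 − 0.3154 = 0.0547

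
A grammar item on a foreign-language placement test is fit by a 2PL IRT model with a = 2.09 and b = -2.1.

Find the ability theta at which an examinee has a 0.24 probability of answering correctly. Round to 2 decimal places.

P(theta) = 1 / (1 + exp(−a(theta − b)))
logit = ln(0.2400/0.7600) = -1.1527
theta = b + logit/(a) = -2.1 + (-1.1527)/2.0900 = -2.6515

-2.65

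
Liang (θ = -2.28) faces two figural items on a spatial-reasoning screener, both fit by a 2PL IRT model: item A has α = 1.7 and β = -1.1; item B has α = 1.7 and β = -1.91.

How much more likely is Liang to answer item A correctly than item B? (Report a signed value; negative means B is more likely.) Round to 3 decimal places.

-0.229

P(θ) = 1 / (1 + exp(−α(θ − β)))
P_A = 0.1186
P_B = 0.3477
P_A − P_B = -0.2292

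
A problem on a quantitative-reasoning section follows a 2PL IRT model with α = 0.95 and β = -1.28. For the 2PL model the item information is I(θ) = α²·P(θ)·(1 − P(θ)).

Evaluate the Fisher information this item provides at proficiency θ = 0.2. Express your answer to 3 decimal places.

P = 1/(1+e^{-1.4060}) = 0.8031
P(1−P) = 0.8031 × 0.1969 = 0.1581
I = α² × P(1−P) = 0.95² × 0.1581 = 0.14269

0.143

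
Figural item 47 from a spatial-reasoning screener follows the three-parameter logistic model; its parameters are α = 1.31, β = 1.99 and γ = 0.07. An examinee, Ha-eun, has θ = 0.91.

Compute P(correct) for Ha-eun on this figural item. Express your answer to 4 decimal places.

0.2518

P(θ) = γ + (1 − γ) · 1 / (1 + exp(−α(θ − β)))
Exponent: 1.31 × (0.91 − 1.99) = -1.4148
1/(1 + e^{1.4148}) = 0.1955
P = 0.07 + 0.93 × 0.1955 = 0.2518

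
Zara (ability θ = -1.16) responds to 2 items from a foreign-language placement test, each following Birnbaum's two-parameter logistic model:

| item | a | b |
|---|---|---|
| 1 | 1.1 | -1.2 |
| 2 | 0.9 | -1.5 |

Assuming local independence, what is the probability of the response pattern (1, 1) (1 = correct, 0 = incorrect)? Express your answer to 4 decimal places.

P(θ) = 1 / (1 + exp(−a(θ − b)))
P_1 = 1/(1+e^{-0.0440}) = 0.5110
P_2 = 1/(1+e^{-0.3060}) = 0.5759
L = P_1 × P_2 = 0.5110 × 0.5759 = 0.29429

0.2943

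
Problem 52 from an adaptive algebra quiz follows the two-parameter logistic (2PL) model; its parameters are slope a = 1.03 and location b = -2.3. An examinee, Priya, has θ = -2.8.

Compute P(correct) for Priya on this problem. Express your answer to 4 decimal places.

P(θ) = 1 / (1 + exp(−a(θ − b)))
Exponent: 1.03 × (-2.8 − (-2.3)) = -0.5150
1/(1 + e^{0.5150}) = 0.3740

0.3740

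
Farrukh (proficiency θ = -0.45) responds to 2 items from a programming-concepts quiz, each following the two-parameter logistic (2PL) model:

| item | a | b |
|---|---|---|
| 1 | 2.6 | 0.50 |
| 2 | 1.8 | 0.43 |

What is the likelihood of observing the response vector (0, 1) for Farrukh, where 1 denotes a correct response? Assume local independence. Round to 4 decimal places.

0.1570

P(θ) = 1 / (1 + exp(−a(θ − b)))
P_1 = 1/(1+e^{2.4700}) = 0.0780
P_2 = 1/(1+e^{1.5840}) = 0.1702
L = (1−P_1) × P_2 = 0.9220 × 0.1702 = 0.15695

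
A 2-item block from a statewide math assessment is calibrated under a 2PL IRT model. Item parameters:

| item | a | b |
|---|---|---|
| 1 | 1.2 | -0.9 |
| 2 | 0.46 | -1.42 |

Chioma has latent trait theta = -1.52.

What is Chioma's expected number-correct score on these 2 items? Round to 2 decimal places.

P(theta) = 1 / (1 + exp(−a(theta − b)))
P_1 = 1/(1+e^{0.7440}) = 0.3221
P_2 = 1/(1+e^{0.0460}) = 0.4885
E[score] = 0.3221 + 0.4885 = 0.8106

0.81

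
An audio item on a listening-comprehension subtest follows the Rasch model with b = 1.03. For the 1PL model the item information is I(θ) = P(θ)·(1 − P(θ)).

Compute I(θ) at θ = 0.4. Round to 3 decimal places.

P = 1/(1+e^{0.6300}) = 0.3475
P(1−P) = 0.3475 × 0.6525 = 0.2267
I = P(1−P) = 0.22675

0.227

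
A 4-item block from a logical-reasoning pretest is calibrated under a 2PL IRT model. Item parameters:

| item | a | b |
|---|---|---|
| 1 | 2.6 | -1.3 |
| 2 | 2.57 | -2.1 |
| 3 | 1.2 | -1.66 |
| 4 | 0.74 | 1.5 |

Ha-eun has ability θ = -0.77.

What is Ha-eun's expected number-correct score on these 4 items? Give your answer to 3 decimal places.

2.668

P(θ) = 1 / (1 + exp(−a(θ − b)))
P_1 = 1/(1+e^{-1.3780}) = 0.7987
P_2 = 1/(1+e^{-3.4181}) = 0.9683
P_3 = 1/(1+e^{-1.0680}) = 0.7442
P_4 = 1/(1+e^{1.6798}) = 0.1571
E[score] = 0.7987 + 0.9683 + 0.7442 + 0.1571 = 2.6683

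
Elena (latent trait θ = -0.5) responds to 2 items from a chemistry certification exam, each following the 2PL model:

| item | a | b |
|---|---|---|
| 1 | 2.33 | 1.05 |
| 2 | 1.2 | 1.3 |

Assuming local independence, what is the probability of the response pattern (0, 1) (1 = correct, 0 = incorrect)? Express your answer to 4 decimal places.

0.1007

P(θ) = 1 / (1 + exp(−a(θ − b)))
P_1 = 1/(1+e^{3.6115}) = 0.0263
P_2 = 1/(1+e^{2.1600}) = 0.1034
L = (1−P_1) × P_2 = 0.9737 × 0.1034 = 0.10068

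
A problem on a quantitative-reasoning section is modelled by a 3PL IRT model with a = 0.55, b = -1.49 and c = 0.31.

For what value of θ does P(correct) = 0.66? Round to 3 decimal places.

P(θ) = c + (1 − c) · 1 / (1 + exp(−a(θ − b)))
Remove guessing floor: (0.66 − 0.31)/(1 − 0.31) = 0.5072
logit = ln(0.5072/0.4928) = 0.0290
θ = b + logit/(a) = -1.49 + 0.0290/0.5500 = -1.4373

-1.437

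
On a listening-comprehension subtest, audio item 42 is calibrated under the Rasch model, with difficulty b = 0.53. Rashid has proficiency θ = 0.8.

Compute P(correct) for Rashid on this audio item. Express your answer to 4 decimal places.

P(θ) = 1 / (1 + exp(−(θ − b)))
Exponent: (0.8 − 0.53) = 0.2700
1/(1 + e^{-0.2700}) = 0.5671
P = 0.5671

0.5671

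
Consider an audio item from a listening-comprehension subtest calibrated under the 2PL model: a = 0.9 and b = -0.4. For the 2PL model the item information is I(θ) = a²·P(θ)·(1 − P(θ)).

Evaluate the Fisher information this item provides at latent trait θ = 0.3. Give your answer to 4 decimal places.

P = 1/(1+e^{-0.6300}) = 0.6525
P(1−P) = 0.6525 × 0.3475 = 0.2267
I = a² × P(1−P) = 0.9² × 0.2267 = 0.18367

0.1837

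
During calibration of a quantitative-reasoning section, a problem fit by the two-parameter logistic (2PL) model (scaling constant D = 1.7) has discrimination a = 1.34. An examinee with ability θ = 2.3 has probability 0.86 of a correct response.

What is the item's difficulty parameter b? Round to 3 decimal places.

1.503

P(θ) = 1 / (1 + exp(−D·a(θ − b)))
logit(0.86) = ln(0.86/0.14) = 1.8153
b = θ − logit/(1.7·a) = 2.3 − 1.8153/2.2780 = 1.5031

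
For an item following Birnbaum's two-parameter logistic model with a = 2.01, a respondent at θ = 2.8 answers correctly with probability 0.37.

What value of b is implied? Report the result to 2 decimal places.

3.06

P(θ) = 1 / (1 + exp(−a(θ − b)))
logit(0.37) = ln(0.37/0.63) = -0.5322
b = θ − logit/(a) = 2.8 − (-0.5322)/2.0100 = 3.0648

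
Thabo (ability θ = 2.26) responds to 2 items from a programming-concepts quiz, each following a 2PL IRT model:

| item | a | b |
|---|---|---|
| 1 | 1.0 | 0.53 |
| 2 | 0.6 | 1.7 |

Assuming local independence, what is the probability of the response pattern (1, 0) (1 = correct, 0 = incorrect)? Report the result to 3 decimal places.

P(θ) = 1 / (1 + exp(−a(θ − b)))
P_1 = 1/(1+e^{-1.7300}) = 0.8494
P_2 = 1/(1+e^{-0.3360}) = 0.5832
L = P_1 × (1−P_2) = 0.8494 × 0.4168 = 0.35402

0.354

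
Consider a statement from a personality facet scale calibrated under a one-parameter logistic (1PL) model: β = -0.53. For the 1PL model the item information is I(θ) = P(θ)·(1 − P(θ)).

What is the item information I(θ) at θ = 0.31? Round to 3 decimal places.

P = 1/(1+e^{-0.8400}) = 0.6985
P(1−P) = 0.6985 × 0.3015 = 0.2106
I = P(1−P) = 0.21061

0.211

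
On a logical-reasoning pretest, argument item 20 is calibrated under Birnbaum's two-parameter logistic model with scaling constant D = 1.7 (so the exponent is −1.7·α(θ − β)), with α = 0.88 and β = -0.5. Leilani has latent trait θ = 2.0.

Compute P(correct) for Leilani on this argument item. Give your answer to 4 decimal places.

P(θ) = 1 / (1 + exp(−D·α(θ − β)))
Exponent: 1.7 × 0.88 × (2.0 − (-0.5)) = 3.7400
1/(1 + e^{-3.7400}) = 0.9768
P = 0.9768

0.9768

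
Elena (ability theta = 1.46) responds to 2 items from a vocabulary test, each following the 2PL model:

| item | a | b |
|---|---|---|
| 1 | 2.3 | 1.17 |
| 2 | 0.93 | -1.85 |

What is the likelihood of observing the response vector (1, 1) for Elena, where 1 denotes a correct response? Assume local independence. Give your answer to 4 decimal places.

0.6317

P(theta) = 1 / (1 + exp(−a(theta − b)))
P_1 = 1/(1+e^{-0.6670}) = 0.6608
P_2 = 1/(1+e^{-3.0783}) = 0.9560
L = P_1 × P_2 = 0.6608 × 0.9560 = 0.63175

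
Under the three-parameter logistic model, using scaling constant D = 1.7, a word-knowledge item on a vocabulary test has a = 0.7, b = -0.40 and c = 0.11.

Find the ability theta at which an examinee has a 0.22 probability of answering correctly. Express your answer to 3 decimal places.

P(theta) = c + (1 − c) · 1 / (1 + exp(−D·a(theta − b)))
Remove guessing floor: (0.22 − 0.11)/(1 − 0.11) = 0.1236
logit = ln(0.1236/0.8764) = -1.9588
theta = b + logit/(1.7·a) = -0.40 + (-1.9588)/1.1900 = -2.0461

-2.046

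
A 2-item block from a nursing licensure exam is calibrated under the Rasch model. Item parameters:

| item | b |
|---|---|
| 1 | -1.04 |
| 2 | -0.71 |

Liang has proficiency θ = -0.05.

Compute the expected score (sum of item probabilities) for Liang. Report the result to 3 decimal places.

P(θ) = 1 / (1 + exp(−(θ − b)))
P_1 = 1/(1+e^{-0.9900}) = 0.7291
P_2 = 1/(1+e^{-0.6600}) = 0.6593
E[score] = 0.7291 + 0.6593 = 1.3883

1.388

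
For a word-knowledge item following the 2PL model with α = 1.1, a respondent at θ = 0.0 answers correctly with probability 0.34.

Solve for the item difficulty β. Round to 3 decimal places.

P(θ) = 1 / (1 + exp(−α(θ − β)))
logit(0.34) = ln(0.34/0.66) = -0.6633
β = θ − logit/(α) = 0.0 − (-0.6633)/1.1000 = 0.6030

0.603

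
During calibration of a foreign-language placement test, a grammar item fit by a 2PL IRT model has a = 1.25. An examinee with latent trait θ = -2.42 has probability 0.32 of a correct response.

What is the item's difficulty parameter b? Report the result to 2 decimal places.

P(θ) = 1 / (1 + exp(−a(θ − b)))
logit(0.32) = ln(0.32/0.68) = -0.7538
b = θ − logit/(a) = -2.42 − (-0.7538)/1.2500 = -1.8170

-1.82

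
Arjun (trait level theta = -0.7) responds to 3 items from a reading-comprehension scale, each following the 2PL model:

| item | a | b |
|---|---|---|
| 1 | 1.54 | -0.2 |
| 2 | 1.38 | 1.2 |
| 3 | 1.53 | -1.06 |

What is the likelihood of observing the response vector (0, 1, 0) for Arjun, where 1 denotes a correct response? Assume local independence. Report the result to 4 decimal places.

0.0169

P(theta) = 1 / (1 + exp(−a(theta − b)))
P_1 = 1/(1+e^{0.7700}) = 0.3165
P_2 = 1/(1+e^{2.6220}) = 0.0677
P_3 = 1/(1+e^{-0.5508}) = 0.6343
L = (1−P_1) × P_2 × (1−P_3) = 0.6835 × 0.0677 × 0.3657 = 0.01693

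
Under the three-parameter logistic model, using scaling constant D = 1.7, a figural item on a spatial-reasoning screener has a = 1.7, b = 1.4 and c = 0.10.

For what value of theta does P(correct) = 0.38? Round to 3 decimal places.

1.125

P(theta) = c + (1 − c) · 1 / (1 + exp(−D·a(theta − b)))
Remove guessing floor: (0.38 − 0.10)/(1 − 0.10) = 0.3111
logit = ln(0.3111/0.6889) = -0.7949
theta = b + logit/(1.7·a) = 1.4 + (-0.7949)/2.8900 = 1.1249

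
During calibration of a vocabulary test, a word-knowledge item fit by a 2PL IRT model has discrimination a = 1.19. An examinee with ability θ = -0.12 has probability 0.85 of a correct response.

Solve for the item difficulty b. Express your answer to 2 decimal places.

-1.58

P(θ) = 1 / (1 + exp(−a(θ − b)))
logit(0.85) = ln(0.85/0.15) = 1.7346
b = θ − logit/(a) = -0.12 − 1.7346/1.1900 = -1.5776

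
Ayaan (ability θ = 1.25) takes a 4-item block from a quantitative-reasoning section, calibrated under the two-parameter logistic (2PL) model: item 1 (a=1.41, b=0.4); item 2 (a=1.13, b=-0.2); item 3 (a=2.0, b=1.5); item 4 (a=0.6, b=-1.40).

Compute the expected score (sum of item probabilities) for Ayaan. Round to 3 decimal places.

P(θ) = 1 / (1 + exp(−a(θ − b)))
P_1 = 1/(1+e^{-1.1985}) = 0.7683
P_2 = 1/(1+e^{-1.6385}) = 0.8373
P_3 = 1/(1+e^{0.5000}) = 0.3775
P_4 = 1/(1+e^{-1.5900}) = 0.8306
E[score] = 0.7683 + 0.8373 + 0.3775 + 0.8306 = 2.8137

2.814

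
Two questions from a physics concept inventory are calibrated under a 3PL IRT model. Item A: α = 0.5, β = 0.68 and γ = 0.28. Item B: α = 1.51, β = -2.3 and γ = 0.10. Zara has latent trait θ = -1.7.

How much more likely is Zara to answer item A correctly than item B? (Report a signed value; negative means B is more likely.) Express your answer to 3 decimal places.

P(θ) = γ + (1 − γ) · 1 / (1 + exp(−α(θ − β)))
P_A = 0.4479
P_B = 0.7410
P_A − P_B = -0.2930

-0.293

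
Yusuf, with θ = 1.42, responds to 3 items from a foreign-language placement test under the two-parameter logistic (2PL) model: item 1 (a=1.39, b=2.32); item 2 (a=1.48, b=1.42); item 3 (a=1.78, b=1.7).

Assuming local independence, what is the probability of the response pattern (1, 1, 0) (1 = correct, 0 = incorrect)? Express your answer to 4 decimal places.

P(θ) = 1 / (1 + exp(−a(θ − b)))
P_1 = 1/(1+e^{1.2510}) = 0.2225
P_2 = 1/(1+e^{0.0000}) = 0.5000
P_3 = 1/(1+e^{0.4984}) = 0.3779
L = P_1 × P_2 × (1−P_3) = 0.2225 × 0.5000 × 0.6221 = 0.06922

0.0692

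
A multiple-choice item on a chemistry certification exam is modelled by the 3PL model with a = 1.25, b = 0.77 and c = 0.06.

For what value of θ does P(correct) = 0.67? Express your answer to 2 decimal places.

P(θ) = c + (1 − c) · 1 / (1 + exp(−a(θ − b)))
Remove guessing floor: (0.67 − 0.06)/(1 − 0.06) = 0.6489
logit = ln(0.6489/0.3511) = 0.6144
θ = b + logit/(a) = 0.77 + 0.6144/1.2500 = 1.2615

1.26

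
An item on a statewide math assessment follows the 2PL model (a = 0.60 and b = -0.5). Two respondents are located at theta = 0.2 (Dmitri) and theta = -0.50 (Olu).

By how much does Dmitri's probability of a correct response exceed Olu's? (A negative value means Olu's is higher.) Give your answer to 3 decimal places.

P(theta) = 1 / (1 + exp(−a(theta − b)))
P(Dmitri) = 0.6035  [exponent 0.4200]
P(Olu) = 0.5000  [exponent 0.0000]
Difference = 0.6035 − 0.5000 = 0.1035

0.103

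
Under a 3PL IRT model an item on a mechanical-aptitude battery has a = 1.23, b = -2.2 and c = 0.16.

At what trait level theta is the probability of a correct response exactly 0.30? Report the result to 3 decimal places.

-3.508

P(theta) = c + (1 − c) · 1 / (1 + exp(−a(theta − b)))
Remove guessing floor: (0.30 − 0.16)/(1 − 0.16) = 0.1667
logit = ln(0.1667/0.8333) = -1.6094
theta = b + logit/(a) = -2.2 + (-1.6094)/1.2300 = -3.5085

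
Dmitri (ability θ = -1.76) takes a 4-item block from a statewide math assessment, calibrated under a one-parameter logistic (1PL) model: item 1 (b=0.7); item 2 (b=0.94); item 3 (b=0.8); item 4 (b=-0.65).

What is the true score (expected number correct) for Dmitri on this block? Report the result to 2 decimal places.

P(θ) = 1 / (1 + exp(−(θ − b)))
P_1 = 1/(1+e^{2.4600}) = 0.0787
P_2 = 1/(1+e^{2.7000}) = 0.0630
P_3 = 1/(1+e^{2.5600}) = 0.0718
P_4 = 1/(1+e^{1.1100}) = 0.2479
E[score] = 0.0787 + 0.0630 + 0.0718 + 0.2479 = 0.4613

0.46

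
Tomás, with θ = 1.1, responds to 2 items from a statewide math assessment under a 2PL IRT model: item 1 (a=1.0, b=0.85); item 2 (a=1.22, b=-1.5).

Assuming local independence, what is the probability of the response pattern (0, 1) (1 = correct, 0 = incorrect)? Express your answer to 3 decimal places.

P(θ) = 1 / (1 + exp(−a(θ − b)))
P_1 = 1/(1+e^{-0.2500}) = 0.5622
P_2 = 1/(1+e^{-3.1720}) = 0.9598
L = (1−P_1) × P_2 = 0.4378 × 0.9598 = 0.42021

0.420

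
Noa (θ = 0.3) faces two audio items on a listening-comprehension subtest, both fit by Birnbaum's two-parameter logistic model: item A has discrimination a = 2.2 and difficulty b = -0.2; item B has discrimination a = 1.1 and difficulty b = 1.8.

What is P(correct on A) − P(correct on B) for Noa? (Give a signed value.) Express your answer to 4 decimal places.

0.5892

P(θ) = 1 / (1 + exp(−a(θ − b)))
P_A = 0.7503
P_B = 0.1611
P_A − P_B = 0.5892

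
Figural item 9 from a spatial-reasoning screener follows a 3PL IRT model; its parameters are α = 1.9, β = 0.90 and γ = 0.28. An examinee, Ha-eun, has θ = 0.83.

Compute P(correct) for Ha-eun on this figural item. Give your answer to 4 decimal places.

0.6161

P(θ) = γ + (1 − γ) · 1 / (1 + exp(−α(θ − β)))
Exponent: 1.9 × (0.83 − 0.90) = -0.1330
1/(1 + e^{0.1330}) = 0.4668
P = 0.28 + 0.72 × 0.4668 = 0.6161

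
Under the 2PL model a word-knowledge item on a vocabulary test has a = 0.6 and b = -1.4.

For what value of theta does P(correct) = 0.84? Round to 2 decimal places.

P(theta) = 1 / (1 + exp(−a(theta − b)))
logit = ln(0.8400/0.1600) = 1.6582
theta = b + logit/(a) = -1.4 + 1.6582/0.6000 = 1.3637

1.36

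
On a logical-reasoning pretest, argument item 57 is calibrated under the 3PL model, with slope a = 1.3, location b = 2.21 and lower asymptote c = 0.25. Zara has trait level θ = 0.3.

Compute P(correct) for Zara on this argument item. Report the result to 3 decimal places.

P(θ) = c + (1 − c) · 1 / (1 + exp(−a(θ − b)))
Exponent: 1.3 × (0.3 − 2.21) = -2.4830
1/(1 + e^{2.4830}) = 0.0771
P = 0.25 + 0.75 × 0.0771 = 0.3078

0.308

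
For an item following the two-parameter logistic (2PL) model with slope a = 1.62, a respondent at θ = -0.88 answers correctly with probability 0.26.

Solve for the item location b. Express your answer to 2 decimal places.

P(θ) = 1 / (1 + exp(−a(θ − b)))
logit(0.26) = ln(0.26/0.74) = -1.0460
b = θ − logit/(a) = -0.88 − (-1.0460)/1.6200 = -0.2343

-0.23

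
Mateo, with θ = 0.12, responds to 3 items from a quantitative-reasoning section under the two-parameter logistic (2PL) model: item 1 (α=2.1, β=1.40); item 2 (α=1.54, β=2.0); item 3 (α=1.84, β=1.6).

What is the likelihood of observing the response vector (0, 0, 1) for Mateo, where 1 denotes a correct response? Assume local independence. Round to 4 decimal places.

0.0547

P(θ) = 1 / (1 + exp(−α(θ − β)))
P_1 = 1/(1+e^{2.6880}) = 0.0637
P_2 = 1/(1+e^{2.8952}) = 0.0524
P_3 = 1/(1+e^{2.7232}) = 0.0616
L = (1−P_1) × (1−P_2) × P_3 = 0.9363 × 0.9476 × 0.0616 = 0.05467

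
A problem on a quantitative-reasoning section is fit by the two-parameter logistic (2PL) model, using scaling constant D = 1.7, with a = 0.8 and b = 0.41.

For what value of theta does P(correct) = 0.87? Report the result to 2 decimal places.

P(theta) = 1 / (1 + exp(−D·a(theta − b)))
logit = ln(0.8700/0.1300) = 1.9010
theta = b + logit/(1.7·a) = 0.41 + 1.9010/1.3600 = 1.8078

1.81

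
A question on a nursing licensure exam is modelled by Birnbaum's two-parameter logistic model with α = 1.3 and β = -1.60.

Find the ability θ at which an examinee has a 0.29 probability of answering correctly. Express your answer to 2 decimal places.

-2.29

P(θ) = 1 / (1 + exp(−α(θ − β)))
logit = ln(0.2900/0.7100) = -0.8954
θ = β + logit/(α) = -1.60 + (-0.8954)/1.3000 = -2.2888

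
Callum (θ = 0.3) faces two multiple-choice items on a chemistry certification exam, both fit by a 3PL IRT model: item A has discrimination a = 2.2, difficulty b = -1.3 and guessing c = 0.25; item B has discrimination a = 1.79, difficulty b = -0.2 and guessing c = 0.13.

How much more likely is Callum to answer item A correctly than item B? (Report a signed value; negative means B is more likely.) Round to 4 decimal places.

P(θ) = c + (1 − c) · 1 / (1 + exp(−a(θ − b)))
P_A = 0.9784
P_B = 0.7476
P_A − P_B = 0.2308

0.2308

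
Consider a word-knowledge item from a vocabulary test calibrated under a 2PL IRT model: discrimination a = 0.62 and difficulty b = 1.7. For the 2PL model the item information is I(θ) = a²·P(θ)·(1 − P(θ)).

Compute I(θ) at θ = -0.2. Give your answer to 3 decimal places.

P = 1/(1+e^{1.1780}) = 0.2354
P(1−P) = 0.2354 × 0.7646 = 0.1800
I = a² × P(1−P) = 0.62² × 0.1800 = 0.06919

0.069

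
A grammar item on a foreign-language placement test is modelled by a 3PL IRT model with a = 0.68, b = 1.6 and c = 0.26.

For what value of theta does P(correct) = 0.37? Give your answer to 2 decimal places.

-0.97

P(theta) = c + (1 − c) · 1 / (1 + exp(−a(theta − b)))
Remove guessing floor: (0.37 − 0.26)/(1 − 0.26) = 0.1486
logit = ln(0.1486/0.8514) = -1.7452
theta = b + logit/(a) = 1.6 + (-1.7452)/0.6800 = -0.9665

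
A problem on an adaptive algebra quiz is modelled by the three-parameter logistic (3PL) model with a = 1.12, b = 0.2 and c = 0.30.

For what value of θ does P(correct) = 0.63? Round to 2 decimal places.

0.10

P(θ) = c + (1 − c) · 1 / (1 + exp(−a(θ − b)))
Remove guessing floor: (0.63 − 0.30)/(1 − 0.30) = 0.4714
logit = ln(0.4714/0.5286) = -0.1144
θ = b + logit/(a) = 0.2 + (-0.1144)/1.1200 = 0.0978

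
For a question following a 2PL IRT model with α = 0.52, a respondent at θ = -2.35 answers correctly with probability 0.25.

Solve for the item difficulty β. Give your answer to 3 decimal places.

-0.237

P(θ) = 1 / (1 + exp(−α(θ − β)))
logit(0.25) = ln(0.25/0.75) = -1.0986
β = θ − logit/(α) = -2.35 − (-1.0986)/0.5200 = -0.2373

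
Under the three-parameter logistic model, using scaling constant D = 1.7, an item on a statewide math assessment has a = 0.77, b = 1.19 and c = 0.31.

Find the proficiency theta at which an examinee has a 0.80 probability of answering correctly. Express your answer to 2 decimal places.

1.87

P(theta) = c + (1 − c) · 1 / (1 + exp(−D·a(theta − b)))
Remove guessing floor: (0.80 − 0.31)/(1 − 0.31) = 0.7101
logit = ln(0.7101/0.2899) = 0.8961
theta = b + logit/(1.7·a) = 1.19 + 0.8961/1.3090 = 1.8746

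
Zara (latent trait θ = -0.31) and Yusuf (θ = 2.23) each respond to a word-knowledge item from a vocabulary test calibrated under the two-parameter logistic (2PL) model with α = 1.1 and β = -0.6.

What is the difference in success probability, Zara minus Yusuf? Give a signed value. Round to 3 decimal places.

P(θ) = 1 / (1 + exp(−α(θ − β)))
P(Zara) = 0.5791  [exponent 0.3190]
P(Yusuf) = 0.9574  [exponent 3.1130]
Difference = 0.5791 − 0.9574 = -0.3783

-0.378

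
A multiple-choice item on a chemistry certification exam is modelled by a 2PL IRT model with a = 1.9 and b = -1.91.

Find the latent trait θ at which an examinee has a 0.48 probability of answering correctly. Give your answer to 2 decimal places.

-1.95

P(θ) = 1 / (1 + exp(−a(θ − b)))
logit = ln(0.4800/0.5200) = -0.0800
θ = b + logit/(a) = -1.91 + (-0.0800)/1.9000 = -1.9521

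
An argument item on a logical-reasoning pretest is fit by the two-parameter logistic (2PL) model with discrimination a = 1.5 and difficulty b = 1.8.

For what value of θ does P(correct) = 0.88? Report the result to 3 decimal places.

P(θ) = 1 / (1 + exp(−a(θ − b)))
logit = ln(0.8800/0.1200) = 1.9924
θ = b + logit/(a) = 1.8 + 1.9924/1.5000 = 3.1283

3.128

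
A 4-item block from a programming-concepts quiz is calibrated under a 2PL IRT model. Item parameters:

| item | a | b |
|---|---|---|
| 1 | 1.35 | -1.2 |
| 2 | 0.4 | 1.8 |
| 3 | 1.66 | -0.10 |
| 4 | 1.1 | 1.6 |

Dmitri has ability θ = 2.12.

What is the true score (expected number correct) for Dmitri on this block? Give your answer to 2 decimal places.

3.14

P(θ) = 1 / (1 + exp(−a(θ − b)))
P_1 = 1/(1+e^{-4.4820}) = 0.9888
P_2 = 1/(1+e^{-0.1280}) = 0.5320
P_3 = 1/(1+e^{-3.6852}) = 0.9755
P_4 = 1/(1+e^{-0.5720}) = 0.6392
E[score] = 0.9888 + 0.5320 + 0.9755 + 0.6392 = 3.1355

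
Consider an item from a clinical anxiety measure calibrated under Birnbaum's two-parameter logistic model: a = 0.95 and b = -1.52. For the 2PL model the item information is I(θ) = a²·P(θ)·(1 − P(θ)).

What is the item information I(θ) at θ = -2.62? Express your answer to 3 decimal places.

0.174

P = 1/(1+e^{1.0450}) = 0.2602
P(1−P) = 0.2602 × 0.7398 = 0.1925
I = a² × P(1−P) = 0.95² × 0.1925 = 0.17372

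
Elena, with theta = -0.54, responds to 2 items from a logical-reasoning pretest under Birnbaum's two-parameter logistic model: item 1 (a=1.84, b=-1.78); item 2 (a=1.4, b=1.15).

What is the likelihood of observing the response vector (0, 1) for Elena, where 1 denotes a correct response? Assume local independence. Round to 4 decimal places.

0.0080

P(theta) = 1 / (1 + exp(−a(theta − b)))
P_1 = 1/(1+e^{-2.2816}) = 0.9073
P_2 = 1/(1+e^{2.3660}) = 0.0858
L = (1−P_1) × P_2 = 0.0927 × 0.0858 = 0.00795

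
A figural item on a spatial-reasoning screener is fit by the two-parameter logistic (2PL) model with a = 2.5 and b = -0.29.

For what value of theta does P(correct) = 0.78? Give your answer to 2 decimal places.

P(theta) = 1 / (1 + exp(−a(theta − b)))
logit = ln(0.7800/0.2200) = 1.2657
theta = b + logit/(a) = -0.29 + 1.2657/2.5000 = 0.2163

0.22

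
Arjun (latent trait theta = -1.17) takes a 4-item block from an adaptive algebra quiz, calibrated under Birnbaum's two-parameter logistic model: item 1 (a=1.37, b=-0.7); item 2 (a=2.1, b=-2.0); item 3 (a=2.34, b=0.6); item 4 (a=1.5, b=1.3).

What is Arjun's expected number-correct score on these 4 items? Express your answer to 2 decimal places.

1.24

P(theta) = 1 / (1 + exp(−a(theta − b)))
P_1 = 1/(1+e^{0.6439}) = 0.3444
P_2 = 1/(1+e^{-1.7430}) = 0.8511
P_3 = 1/(1+e^{4.1418}) = 0.0156
P_4 = 1/(1+e^{3.7050}) = 0.0240
E[score] = 0.3444 + 0.8511 + 0.0156 + 0.0240 = 1.2351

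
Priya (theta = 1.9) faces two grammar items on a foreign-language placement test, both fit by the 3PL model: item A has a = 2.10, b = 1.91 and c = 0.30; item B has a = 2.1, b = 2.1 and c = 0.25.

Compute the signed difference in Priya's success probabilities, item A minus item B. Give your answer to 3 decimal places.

P(theta) = c + (1 − c) · 1 / (1 + exp(−a(theta − b)))
P_A = 0.6463
P_B = 0.5474
P_A − P_B = 0.0989

0.099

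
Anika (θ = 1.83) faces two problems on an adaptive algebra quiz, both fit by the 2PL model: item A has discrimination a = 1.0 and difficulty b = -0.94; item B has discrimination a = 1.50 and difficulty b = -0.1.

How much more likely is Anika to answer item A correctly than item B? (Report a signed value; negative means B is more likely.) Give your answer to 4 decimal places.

P(θ) = 1 / (1 + exp(−a(θ − b)))
P_A = 0.9410
P_B = 0.9476
P_A − P_B = -0.0066

-0.0066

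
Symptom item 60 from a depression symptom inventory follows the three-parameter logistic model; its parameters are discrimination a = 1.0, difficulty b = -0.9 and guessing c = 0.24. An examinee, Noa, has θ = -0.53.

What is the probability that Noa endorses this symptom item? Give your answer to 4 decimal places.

0.6895

P(θ) = c + (1 − c) · 1 / (1 + exp(−a(θ − b)))
Exponent: 1.0 × (-0.53 − (-0.9)) = 0.3700
1/(1 + e^{-0.3700}) = 0.5915
P = 0.24 + 0.76 × 0.5915 = 0.6895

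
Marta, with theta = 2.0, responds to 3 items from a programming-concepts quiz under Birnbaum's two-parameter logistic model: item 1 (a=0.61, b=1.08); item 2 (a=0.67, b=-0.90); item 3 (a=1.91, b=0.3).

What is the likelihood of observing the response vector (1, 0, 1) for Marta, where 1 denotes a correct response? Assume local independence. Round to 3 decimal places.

0.077

P(theta) = 1 / (1 + exp(−a(theta − b)))
P_1 = 1/(1+e^{-0.5612}) = 0.6367
P_2 = 1/(1+e^{-1.9430}) = 0.8747
P_3 = 1/(1+e^{-3.2470}) = 0.9626
L = P_1 × (1−P_2) × P_3 = 0.6367 × 0.1253 × 0.9626 = 0.07681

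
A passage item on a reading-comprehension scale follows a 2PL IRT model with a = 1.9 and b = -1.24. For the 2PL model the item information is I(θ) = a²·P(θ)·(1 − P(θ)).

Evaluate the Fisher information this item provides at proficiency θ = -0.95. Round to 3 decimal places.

0.837

P = 1/(1+e^{-0.5510}) = 0.6344
P(1−P) = 0.6344 × 0.3656 = 0.2319
I = a² × P(1−P) = 1.9² × 0.2319 = 0.83732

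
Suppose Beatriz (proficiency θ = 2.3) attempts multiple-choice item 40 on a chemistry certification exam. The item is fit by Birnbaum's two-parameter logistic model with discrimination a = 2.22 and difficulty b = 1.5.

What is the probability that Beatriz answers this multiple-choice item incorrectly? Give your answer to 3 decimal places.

0.145

P(θ) = 1 / (1 + exp(−a(θ − b)))
Exponent: 2.22 × (2.3 − 1.5) = 1.7760
1/(1 + e^{-1.7760}) = 0.8552
P(incorrect) = 1 − 0.8552 = 0.1448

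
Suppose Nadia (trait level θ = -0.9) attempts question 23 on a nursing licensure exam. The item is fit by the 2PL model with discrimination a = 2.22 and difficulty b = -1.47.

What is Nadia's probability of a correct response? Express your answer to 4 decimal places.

0.7800

P(θ) = 1 / (1 + exp(−a(θ − b)))
Exponent: 2.22 × (-0.9 − (-1.47)) = 1.2654
1/(1 + e^{-1.2654}) = 0.7800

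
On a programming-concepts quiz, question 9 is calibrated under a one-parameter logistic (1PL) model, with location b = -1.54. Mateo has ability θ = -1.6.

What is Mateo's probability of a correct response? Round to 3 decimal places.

0.485

P(θ) = 1 / (1 + exp(−(θ − b)))
Exponent: (-1.6 − (-1.54)) = -0.0600
1/(1 + e^{0.0600}) = 0.4850
P = 0.4850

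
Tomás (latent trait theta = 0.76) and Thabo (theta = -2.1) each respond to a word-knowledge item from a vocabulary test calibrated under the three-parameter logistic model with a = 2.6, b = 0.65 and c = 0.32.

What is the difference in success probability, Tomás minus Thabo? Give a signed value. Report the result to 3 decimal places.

P(theta) = c + (1 − c) · 1 / (1 + exp(−a(theta − b)))
P(Tomás) = 0.7083  [exponent 0.2860]
P(Thabo) = 0.3205  [exponent -7.1500]
Difference = 0.7083 − 0.3205 = 0.3878

0.388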